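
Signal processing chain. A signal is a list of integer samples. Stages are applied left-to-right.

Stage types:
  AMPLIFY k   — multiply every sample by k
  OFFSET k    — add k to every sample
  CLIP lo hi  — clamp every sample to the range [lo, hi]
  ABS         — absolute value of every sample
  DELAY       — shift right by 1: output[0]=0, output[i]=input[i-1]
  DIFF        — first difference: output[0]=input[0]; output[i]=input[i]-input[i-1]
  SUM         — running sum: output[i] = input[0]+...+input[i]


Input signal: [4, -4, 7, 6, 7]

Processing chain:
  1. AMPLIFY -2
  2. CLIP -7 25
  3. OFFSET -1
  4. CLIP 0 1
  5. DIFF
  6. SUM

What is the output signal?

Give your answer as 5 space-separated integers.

Input: [4, -4, 7, 6, 7]
Stage 1 (AMPLIFY -2): 4*-2=-8, -4*-2=8, 7*-2=-14, 6*-2=-12, 7*-2=-14 -> [-8, 8, -14, -12, -14]
Stage 2 (CLIP -7 25): clip(-8,-7,25)=-7, clip(8,-7,25)=8, clip(-14,-7,25)=-7, clip(-12,-7,25)=-7, clip(-14,-7,25)=-7 -> [-7, 8, -7, -7, -7]
Stage 3 (OFFSET -1): -7+-1=-8, 8+-1=7, -7+-1=-8, -7+-1=-8, -7+-1=-8 -> [-8, 7, -8, -8, -8]
Stage 4 (CLIP 0 1): clip(-8,0,1)=0, clip(7,0,1)=1, clip(-8,0,1)=0, clip(-8,0,1)=0, clip(-8,0,1)=0 -> [0, 1, 0, 0, 0]
Stage 5 (DIFF): s[0]=0, 1-0=1, 0-1=-1, 0-0=0, 0-0=0 -> [0, 1, -1, 0, 0]
Stage 6 (SUM): sum[0..0]=0, sum[0..1]=1, sum[0..2]=0, sum[0..3]=0, sum[0..4]=0 -> [0, 1, 0, 0, 0]

Answer: 0 1 0 0 0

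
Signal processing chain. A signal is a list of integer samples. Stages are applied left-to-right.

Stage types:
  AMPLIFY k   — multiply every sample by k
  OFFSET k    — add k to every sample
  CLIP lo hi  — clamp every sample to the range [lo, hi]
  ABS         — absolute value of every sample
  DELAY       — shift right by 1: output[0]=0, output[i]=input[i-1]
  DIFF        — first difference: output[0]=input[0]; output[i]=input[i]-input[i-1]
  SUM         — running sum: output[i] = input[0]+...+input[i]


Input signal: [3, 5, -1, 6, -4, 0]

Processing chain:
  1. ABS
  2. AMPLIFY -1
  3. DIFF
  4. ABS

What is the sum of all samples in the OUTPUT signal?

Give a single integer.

Answer: 20

Derivation:
Input: [3, 5, -1, 6, -4, 0]
Stage 1 (ABS): |3|=3, |5|=5, |-1|=1, |6|=6, |-4|=4, |0|=0 -> [3, 5, 1, 6, 4, 0]
Stage 2 (AMPLIFY -1): 3*-1=-3, 5*-1=-5, 1*-1=-1, 6*-1=-6, 4*-1=-4, 0*-1=0 -> [-3, -5, -1, -6, -4, 0]
Stage 3 (DIFF): s[0]=-3, -5--3=-2, -1--5=4, -6--1=-5, -4--6=2, 0--4=4 -> [-3, -2, 4, -5, 2, 4]
Stage 4 (ABS): |-3|=3, |-2|=2, |4|=4, |-5|=5, |2|=2, |4|=4 -> [3, 2, 4, 5, 2, 4]
Output sum: 20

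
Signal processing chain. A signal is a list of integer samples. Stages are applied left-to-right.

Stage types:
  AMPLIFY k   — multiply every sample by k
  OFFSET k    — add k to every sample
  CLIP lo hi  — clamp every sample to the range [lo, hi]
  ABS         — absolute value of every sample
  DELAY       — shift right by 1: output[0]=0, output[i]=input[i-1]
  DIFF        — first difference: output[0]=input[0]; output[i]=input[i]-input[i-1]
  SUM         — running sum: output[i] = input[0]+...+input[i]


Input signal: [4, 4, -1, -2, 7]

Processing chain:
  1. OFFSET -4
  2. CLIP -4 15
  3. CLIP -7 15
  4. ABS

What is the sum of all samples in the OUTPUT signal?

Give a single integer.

Input: [4, 4, -1, -2, 7]
Stage 1 (OFFSET -4): 4+-4=0, 4+-4=0, -1+-4=-5, -2+-4=-6, 7+-4=3 -> [0, 0, -5, -6, 3]
Stage 2 (CLIP -4 15): clip(0,-4,15)=0, clip(0,-4,15)=0, clip(-5,-4,15)=-4, clip(-6,-4,15)=-4, clip(3,-4,15)=3 -> [0, 0, -4, -4, 3]
Stage 3 (CLIP -7 15): clip(0,-7,15)=0, clip(0,-7,15)=0, clip(-4,-7,15)=-4, clip(-4,-7,15)=-4, clip(3,-7,15)=3 -> [0, 0, -4, -4, 3]
Stage 4 (ABS): |0|=0, |0|=0, |-4|=4, |-4|=4, |3|=3 -> [0, 0, 4, 4, 3]
Output sum: 11

Answer: 11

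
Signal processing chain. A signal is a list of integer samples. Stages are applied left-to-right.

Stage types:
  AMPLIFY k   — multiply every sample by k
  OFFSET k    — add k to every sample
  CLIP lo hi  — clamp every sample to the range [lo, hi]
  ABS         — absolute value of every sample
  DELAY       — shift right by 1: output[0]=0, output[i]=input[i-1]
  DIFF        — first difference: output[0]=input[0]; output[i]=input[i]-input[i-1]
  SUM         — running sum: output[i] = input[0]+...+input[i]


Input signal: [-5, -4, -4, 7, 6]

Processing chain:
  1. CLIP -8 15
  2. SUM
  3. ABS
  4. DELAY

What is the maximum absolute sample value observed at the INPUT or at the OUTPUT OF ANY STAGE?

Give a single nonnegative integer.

Answer: 13

Derivation:
Input: [-5, -4, -4, 7, 6] (max |s|=7)
Stage 1 (CLIP -8 15): clip(-5,-8,15)=-5, clip(-4,-8,15)=-4, clip(-4,-8,15)=-4, clip(7,-8,15)=7, clip(6,-8,15)=6 -> [-5, -4, -4, 7, 6] (max |s|=7)
Stage 2 (SUM): sum[0..0]=-5, sum[0..1]=-9, sum[0..2]=-13, sum[0..3]=-6, sum[0..4]=0 -> [-5, -9, -13, -6, 0] (max |s|=13)
Stage 3 (ABS): |-5|=5, |-9|=9, |-13|=13, |-6|=6, |0|=0 -> [5, 9, 13, 6, 0] (max |s|=13)
Stage 4 (DELAY): [0, 5, 9, 13, 6] = [0, 5, 9, 13, 6] -> [0, 5, 9, 13, 6] (max |s|=13)
Overall max amplitude: 13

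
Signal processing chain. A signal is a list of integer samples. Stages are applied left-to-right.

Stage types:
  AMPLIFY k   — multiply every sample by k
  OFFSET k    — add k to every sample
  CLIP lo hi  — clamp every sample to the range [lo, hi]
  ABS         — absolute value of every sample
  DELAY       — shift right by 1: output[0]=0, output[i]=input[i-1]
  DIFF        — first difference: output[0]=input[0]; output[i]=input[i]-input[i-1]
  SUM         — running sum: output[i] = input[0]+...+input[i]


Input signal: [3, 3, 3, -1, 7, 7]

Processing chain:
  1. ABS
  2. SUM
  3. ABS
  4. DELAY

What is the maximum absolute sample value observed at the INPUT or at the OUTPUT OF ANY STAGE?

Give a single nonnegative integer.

Answer: 24

Derivation:
Input: [3, 3, 3, -1, 7, 7] (max |s|=7)
Stage 1 (ABS): |3|=3, |3|=3, |3|=3, |-1|=1, |7|=7, |7|=7 -> [3, 3, 3, 1, 7, 7] (max |s|=7)
Stage 2 (SUM): sum[0..0]=3, sum[0..1]=6, sum[0..2]=9, sum[0..3]=10, sum[0..4]=17, sum[0..5]=24 -> [3, 6, 9, 10, 17, 24] (max |s|=24)
Stage 3 (ABS): |3|=3, |6|=6, |9|=9, |10|=10, |17|=17, |24|=24 -> [3, 6, 9, 10, 17, 24] (max |s|=24)
Stage 4 (DELAY): [0, 3, 6, 9, 10, 17] = [0, 3, 6, 9, 10, 17] -> [0, 3, 6, 9, 10, 17] (max |s|=17)
Overall max amplitude: 24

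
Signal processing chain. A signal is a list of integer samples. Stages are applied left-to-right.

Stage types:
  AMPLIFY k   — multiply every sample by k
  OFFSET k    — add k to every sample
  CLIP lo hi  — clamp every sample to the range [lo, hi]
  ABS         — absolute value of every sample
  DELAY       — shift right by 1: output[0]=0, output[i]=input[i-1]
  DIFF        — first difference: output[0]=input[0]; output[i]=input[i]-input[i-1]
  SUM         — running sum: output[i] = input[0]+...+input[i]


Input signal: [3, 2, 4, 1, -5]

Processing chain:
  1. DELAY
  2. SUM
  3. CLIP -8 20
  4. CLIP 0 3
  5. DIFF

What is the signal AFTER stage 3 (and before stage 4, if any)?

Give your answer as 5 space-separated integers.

Input: [3, 2, 4, 1, -5]
Stage 1 (DELAY): [0, 3, 2, 4, 1] = [0, 3, 2, 4, 1] -> [0, 3, 2, 4, 1]
Stage 2 (SUM): sum[0..0]=0, sum[0..1]=3, sum[0..2]=5, sum[0..3]=9, sum[0..4]=10 -> [0, 3, 5, 9, 10]
Stage 3 (CLIP -8 20): clip(0,-8,20)=0, clip(3,-8,20)=3, clip(5,-8,20)=5, clip(9,-8,20)=9, clip(10,-8,20)=10 -> [0, 3, 5, 9, 10]

Answer: 0 3 5 9 10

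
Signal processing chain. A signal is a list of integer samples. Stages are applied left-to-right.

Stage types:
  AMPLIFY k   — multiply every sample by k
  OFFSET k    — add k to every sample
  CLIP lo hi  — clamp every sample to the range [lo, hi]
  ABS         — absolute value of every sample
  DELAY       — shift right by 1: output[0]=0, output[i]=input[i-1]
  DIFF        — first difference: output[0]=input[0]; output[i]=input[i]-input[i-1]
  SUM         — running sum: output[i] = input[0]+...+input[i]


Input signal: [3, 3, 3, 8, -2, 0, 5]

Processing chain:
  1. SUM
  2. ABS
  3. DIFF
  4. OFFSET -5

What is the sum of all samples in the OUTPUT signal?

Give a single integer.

Answer: -15

Derivation:
Input: [3, 3, 3, 8, -2, 0, 5]
Stage 1 (SUM): sum[0..0]=3, sum[0..1]=6, sum[0..2]=9, sum[0..3]=17, sum[0..4]=15, sum[0..5]=15, sum[0..6]=20 -> [3, 6, 9, 17, 15, 15, 20]
Stage 2 (ABS): |3|=3, |6|=6, |9|=9, |17|=17, |15|=15, |15|=15, |20|=20 -> [3, 6, 9, 17, 15, 15, 20]
Stage 3 (DIFF): s[0]=3, 6-3=3, 9-6=3, 17-9=8, 15-17=-2, 15-15=0, 20-15=5 -> [3, 3, 3, 8, -2, 0, 5]
Stage 4 (OFFSET -5): 3+-5=-2, 3+-5=-2, 3+-5=-2, 8+-5=3, -2+-5=-7, 0+-5=-5, 5+-5=0 -> [-2, -2, -2, 3, -7, -5, 0]
Output sum: -15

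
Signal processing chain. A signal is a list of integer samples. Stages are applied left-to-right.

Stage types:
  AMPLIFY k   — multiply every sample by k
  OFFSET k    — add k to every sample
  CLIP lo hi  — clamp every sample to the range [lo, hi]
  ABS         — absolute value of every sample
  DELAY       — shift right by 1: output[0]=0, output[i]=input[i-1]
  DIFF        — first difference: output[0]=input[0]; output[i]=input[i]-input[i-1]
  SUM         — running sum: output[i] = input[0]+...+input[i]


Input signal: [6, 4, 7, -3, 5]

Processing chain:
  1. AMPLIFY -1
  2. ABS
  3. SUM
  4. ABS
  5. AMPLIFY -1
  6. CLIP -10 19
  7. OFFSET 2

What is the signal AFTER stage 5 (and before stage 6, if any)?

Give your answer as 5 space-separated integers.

Answer: -6 -10 -17 -20 -25

Derivation:
Input: [6, 4, 7, -3, 5]
Stage 1 (AMPLIFY -1): 6*-1=-6, 4*-1=-4, 7*-1=-7, -3*-1=3, 5*-1=-5 -> [-6, -4, -7, 3, -5]
Stage 2 (ABS): |-6|=6, |-4|=4, |-7|=7, |3|=3, |-5|=5 -> [6, 4, 7, 3, 5]
Stage 3 (SUM): sum[0..0]=6, sum[0..1]=10, sum[0..2]=17, sum[0..3]=20, sum[0..4]=25 -> [6, 10, 17, 20, 25]
Stage 4 (ABS): |6|=6, |10|=10, |17|=17, |20|=20, |25|=25 -> [6, 10, 17, 20, 25]
Stage 5 (AMPLIFY -1): 6*-1=-6, 10*-1=-10, 17*-1=-17, 20*-1=-20, 25*-1=-25 -> [-6, -10, -17, -20, -25]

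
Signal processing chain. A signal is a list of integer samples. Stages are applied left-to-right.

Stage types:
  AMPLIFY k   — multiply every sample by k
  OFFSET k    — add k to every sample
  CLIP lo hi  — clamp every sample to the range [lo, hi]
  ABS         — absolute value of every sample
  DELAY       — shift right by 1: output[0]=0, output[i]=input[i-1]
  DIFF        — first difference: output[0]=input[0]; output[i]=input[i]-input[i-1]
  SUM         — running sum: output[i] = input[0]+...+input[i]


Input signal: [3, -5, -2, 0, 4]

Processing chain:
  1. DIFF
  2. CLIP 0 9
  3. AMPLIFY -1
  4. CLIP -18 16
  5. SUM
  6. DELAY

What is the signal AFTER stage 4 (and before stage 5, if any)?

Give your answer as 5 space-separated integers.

Answer: -3 0 -3 -2 -4

Derivation:
Input: [3, -5, -2, 0, 4]
Stage 1 (DIFF): s[0]=3, -5-3=-8, -2--5=3, 0--2=2, 4-0=4 -> [3, -8, 3, 2, 4]
Stage 2 (CLIP 0 9): clip(3,0,9)=3, clip(-8,0,9)=0, clip(3,0,9)=3, clip(2,0,9)=2, clip(4,0,9)=4 -> [3, 0, 3, 2, 4]
Stage 3 (AMPLIFY -1): 3*-1=-3, 0*-1=0, 3*-1=-3, 2*-1=-2, 4*-1=-4 -> [-3, 0, -3, -2, -4]
Stage 4 (CLIP -18 16): clip(-3,-18,16)=-3, clip(0,-18,16)=0, clip(-3,-18,16)=-3, clip(-2,-18,16)=-2, clip(-4,-18,16)=-4 -> [-3, 0, -3, -2, -4]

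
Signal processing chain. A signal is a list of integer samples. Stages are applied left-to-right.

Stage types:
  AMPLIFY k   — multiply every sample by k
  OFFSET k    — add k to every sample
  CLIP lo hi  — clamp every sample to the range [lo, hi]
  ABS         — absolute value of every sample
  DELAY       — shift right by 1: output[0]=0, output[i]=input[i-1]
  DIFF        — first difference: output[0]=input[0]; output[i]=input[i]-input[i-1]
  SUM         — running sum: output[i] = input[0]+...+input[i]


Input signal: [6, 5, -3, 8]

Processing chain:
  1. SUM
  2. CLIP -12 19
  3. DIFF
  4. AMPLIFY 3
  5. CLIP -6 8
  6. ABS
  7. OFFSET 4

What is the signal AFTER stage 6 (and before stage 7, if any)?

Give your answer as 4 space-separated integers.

Answer: 8 8 6 8

Derivation:
Input: [6, 5, -3, 8]
Stage 1 (SUM): sum[0..0]=6, sum[0..1]=11, sum[0..2]=8, sum[0..3]=16 -> [6, 11, 8, 16]
Stage 2 (CLIP -12 19): clip(6,-12,19)=6, clip(11,-12,19)=11, clip(8,-12,19)=8, clip(16,-12,19)=16 -> [6, 11, 8, 16]
Stage 3 (DIFF): s[0]=6, 11-6=5, 8-11=-3, 16-8=8 -> [6, 5, -3, 8]
Stage 4 (AMPLIFY 3): 6*3=18, 5*3=15, -3*3=-9, 8*3=24 -> [18, 15, -9, 24]
Stage 5 (CLIP -6 8): clip(18,-6,8)=8, clip(15,-6,8)=8, clip(-9,-6,8)=-6, clip(24,-6,8)=8 -> [8, 8, -6, 8]
Stage 6 (ABS): |8|=8, |8|=8, |-6|=6, |8|=8 -> [8, 8, 6, 8]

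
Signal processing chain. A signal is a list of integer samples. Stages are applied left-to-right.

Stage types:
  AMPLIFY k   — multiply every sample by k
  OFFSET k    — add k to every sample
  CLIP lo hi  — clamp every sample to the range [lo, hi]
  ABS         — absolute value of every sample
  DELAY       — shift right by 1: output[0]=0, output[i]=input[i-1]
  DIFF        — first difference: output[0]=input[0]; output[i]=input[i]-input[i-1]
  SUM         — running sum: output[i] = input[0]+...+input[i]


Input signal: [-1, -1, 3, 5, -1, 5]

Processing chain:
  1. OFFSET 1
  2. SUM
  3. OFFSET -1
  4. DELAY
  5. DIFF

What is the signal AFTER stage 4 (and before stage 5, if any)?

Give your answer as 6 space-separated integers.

Answer: 0 -1 -1 3 9 9

Derivation:
Input: [-1, -1, 3, 5, -1, 5]
Stage 1 (OFFSET 1): -1+1=0, -1+1=0, 3+1=4, 5+1=6, -1+1=0, 5+1=6 -> [0, 0, 4, 6, 0, 6]
Stage 2 (SUM): sum[0..0]=0, sum[0..1]=0, sum[0..2]=4, sum[0..3]=10, sum[0..4]=10, sum[0..5]=16 -> [0, 0, 4, 10, 10, 16]
Stage 3 (OFFSET -1): 0+-1=-1, 0+-1=-1, 4+-1=3, 10+-1=9, 10+-1=9, 16+-1=15 -> [-1, -1, 3, 9, 9, 15]
Stage 4 (DELAY): [0, -1, -1, 3, 9, 9] = [0, -1, -1, 3, 9, 9] -> [0, -1, -1, 3, 9, 9]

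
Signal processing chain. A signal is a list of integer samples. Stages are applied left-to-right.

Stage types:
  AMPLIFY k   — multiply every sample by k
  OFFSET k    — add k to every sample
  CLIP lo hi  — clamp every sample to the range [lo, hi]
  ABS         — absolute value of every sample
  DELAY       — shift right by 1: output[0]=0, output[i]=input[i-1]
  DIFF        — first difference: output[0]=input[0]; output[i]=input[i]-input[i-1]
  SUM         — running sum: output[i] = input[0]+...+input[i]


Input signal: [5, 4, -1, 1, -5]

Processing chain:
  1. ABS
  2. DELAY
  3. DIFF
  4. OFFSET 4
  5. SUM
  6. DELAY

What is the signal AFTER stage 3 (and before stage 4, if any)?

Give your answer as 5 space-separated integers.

Answer: 0 5 -1 -3 0

Derivation:
Input: [5, 4, -1, 1, -5]
Stage 1 (ABS): |5|=5, |4|=4, |-1|=1, |1|=1, |-5|=5 -> [5, 4, 1, 1, 5]
Stage 2 (DELAY): [0, 5, 4, 1, 1] = [0, 5, 4, 1, 1] -> [0, 5, 4, 1, 1]
Stage 3 (DIFF): s[0]=0, 5-0=5, 4-5=-1, 1-4=-3, 1-1=0 -> [0, 5, -1, -3, 0]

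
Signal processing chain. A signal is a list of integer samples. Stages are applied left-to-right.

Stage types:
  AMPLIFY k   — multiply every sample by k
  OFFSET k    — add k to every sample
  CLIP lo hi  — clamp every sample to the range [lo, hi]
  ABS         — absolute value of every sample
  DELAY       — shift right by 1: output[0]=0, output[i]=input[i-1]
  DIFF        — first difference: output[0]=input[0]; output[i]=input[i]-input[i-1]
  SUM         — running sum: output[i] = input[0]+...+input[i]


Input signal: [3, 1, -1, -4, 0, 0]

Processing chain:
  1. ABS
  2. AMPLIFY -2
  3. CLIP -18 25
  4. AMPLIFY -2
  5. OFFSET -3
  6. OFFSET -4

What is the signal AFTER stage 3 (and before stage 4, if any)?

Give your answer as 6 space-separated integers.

Answer: -6 -2 -2 -8 0 0

Derivation:
Input: [3, 1, -1, -4, 0, 0]
Stage 1 (ABS): |3|=3, |1|=1, |-1|=1, |-4|=4, |0|=0, |0|=0 -> [3, 1, 1, 4, 0, 0]
Stage 2 (AMPLIFY -2): 3*-2=-6, 1*-2=-2, 1*-2=-2, 4*-2=-8, 0*-2=0, 0*-2=0 -> [-6, -2, -2, -8, 0, 0]
Stage 3 (CLIP -18 25): clip(-6,-18,25)=-6, clip(-2,-18,25)=-2, clip(-2,-18,25)=-2, clip(-8,-18,25)=-8, clip(0,-18,25)=0, clip(0,-18,25)=0 -> [-6, -2, -2, -8, 0, 0]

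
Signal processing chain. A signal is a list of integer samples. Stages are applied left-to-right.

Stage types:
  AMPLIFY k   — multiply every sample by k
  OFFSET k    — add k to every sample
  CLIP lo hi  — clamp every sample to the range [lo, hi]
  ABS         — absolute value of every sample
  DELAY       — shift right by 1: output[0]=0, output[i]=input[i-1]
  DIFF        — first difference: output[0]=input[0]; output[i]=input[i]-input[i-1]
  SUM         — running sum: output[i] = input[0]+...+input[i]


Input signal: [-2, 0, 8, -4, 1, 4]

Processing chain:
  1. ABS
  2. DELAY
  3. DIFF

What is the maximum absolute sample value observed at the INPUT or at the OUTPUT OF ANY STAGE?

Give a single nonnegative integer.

Answer: 8

Derivation:
Input: [-2, 0, 8, -4, 1, 4] (max |s|=8)
Stage 1 (ABS): |-2|=2, |0|=0, |8|=8, |-4|=4, |1|=1, |4|=4 -> [2, 0, 8, 4, 1, 4] (max |s|=8)
Stage 2 (DELAY): [0, 2, 0, 8, 4, 1] = [0, 2, 0, 8, 4, 1] -> [0, 2, 0, 8, 4, 1] (max |s|=8)
Stage 3 (DIFF): s[0]=0, 2-0=2, 0-2=-2, 8-0=8, 4-8=-4, 1-4=-3 -> [0, 2, -2, 8, -4, -3] (max |s|=8)
Overall max amplitude: 8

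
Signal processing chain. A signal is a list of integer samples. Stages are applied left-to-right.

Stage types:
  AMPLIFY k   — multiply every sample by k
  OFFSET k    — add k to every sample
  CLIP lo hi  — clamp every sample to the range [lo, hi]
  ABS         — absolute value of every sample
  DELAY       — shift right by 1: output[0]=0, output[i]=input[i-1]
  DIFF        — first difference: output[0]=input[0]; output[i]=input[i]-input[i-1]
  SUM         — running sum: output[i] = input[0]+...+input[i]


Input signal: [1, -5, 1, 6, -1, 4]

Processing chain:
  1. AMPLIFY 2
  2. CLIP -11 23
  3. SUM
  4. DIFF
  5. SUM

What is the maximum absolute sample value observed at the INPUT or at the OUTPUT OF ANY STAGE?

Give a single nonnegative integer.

Answer: 12

Derivation:
Input: [1, -5, 1, 6, -1, 4] (max |s|=6)
Stage 1 (AMPLIFY 2): 1*2=2, -5*2=-10, 1*2=2, 6*2=12, -1*2=-2, 4*2=8 -> [2, -10, 2, 12, -2, 8] (max |s|=12)
Stage 2 (CLIP -11 23): clip(2,-11,23)=2, clip(-10,-11,23)=-10, clip(2,-11,23)=2, clip(12,-11,23)=12, clip(-2,-11,23)=-2, clip(8,-11,23)=8 -> [2, -10, 2, 12, -2, 8] (max |s|=12)
Stage 3 (SUM): sum[0..0]=2, sum[0..1]=-8, sum[0..2]=-6, sum[0..3]=6, sum[0..4]=4, sum[0..5]=12 -> [2, -8, -6, 6, 4, 12] (max |s|=12)
Stage 4 (DIFF): s[0]=2, -8-2=-10, -6--8=2, 6--6=12, 4-6=-2, 12-4=8 -> [2, -10, 2, 12, -2, 8] (max |s|=12)
Stage 5 (SUM): sum[0..0]=2, sum[0..1]=-8, sum[0..2]=-6, sum[0..3]=6, sum[0..4]=4, sum[0..5]=12 -> [2, -8, -6, 6, 4, 12] (max |s|=12)
Overall max amplitude: 12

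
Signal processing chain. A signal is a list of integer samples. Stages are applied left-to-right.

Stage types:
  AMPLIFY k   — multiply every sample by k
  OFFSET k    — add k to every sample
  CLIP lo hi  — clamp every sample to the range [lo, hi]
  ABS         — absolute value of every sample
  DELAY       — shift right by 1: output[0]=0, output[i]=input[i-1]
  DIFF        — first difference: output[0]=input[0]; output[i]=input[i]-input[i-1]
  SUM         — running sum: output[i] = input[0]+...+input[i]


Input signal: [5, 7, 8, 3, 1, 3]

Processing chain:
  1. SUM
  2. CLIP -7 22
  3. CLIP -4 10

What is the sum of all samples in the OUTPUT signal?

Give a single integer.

Input: [5, 7, 8, 3, 1, 3]
Stage 1 (SUM): sum[0..0]=5, sum[0..1]=12, sum[0..2]=20, sum[0..3]=23, sum[0..4]=24, sum[0..5]=27 -> [5, 12, 20, 23, 24, 27]
Stage 2 (CLIP -7 22): clip(5,-7,22)=5, clip(12,-7,22)=12, clip(20,-7,22)=20, clip(23,-7,22)=22, clip(24,-7,22)=22, clip(27,-7,22)=22 -> [5, 12, 20, 22, 22, 22]
Stage 3 (CLIP -4 10): clip(5,-4,10)=5, clip(12,-4,10)=10, clip(20,-4,10)=10, clip(22,-4,10)=10, clip(22,-4,10)=10, clip(22,-4,10)=10 -> [5, 10, 10, 10, 10, 10]
Output sum: 55

Answer: 55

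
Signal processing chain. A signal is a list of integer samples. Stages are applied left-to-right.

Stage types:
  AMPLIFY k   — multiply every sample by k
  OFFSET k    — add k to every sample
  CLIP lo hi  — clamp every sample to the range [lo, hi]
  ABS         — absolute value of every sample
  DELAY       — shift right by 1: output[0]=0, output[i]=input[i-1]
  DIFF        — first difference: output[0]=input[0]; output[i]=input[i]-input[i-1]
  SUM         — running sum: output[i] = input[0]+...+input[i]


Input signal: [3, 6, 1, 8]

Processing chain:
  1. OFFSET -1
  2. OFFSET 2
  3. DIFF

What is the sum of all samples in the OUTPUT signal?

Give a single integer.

Answer: 9

Derivation:
Input: [3, 6, 1, 8]
Stage 1 (OFFSET -1): 3+-1=2, 6+-1=5, 1+-1=0, 8+-1=7 -> [2, 5, 0, 7]
Stage 2 (OFFSET 2): 2+2=4, 5+2=7, 0+2=2, 7+2=9 -> [4, 7, 2, 9]
Stage 3 (DIFF): s[0]=4, 7-4=3, 2-7=-5, 9-2=7 -> [4, 3, -5, 7]
Output sum: 9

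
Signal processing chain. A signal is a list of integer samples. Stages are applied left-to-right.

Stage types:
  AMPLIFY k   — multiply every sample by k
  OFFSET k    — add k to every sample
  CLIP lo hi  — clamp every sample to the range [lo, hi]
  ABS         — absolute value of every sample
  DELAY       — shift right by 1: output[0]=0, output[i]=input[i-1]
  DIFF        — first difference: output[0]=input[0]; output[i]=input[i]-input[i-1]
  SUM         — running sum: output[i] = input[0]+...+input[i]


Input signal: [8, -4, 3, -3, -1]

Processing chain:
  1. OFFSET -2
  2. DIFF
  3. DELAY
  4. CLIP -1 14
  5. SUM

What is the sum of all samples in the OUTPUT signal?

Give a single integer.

Answer: 34

Derivation:
Input: [8, -4, 3, -3, -1]
Stage 1 (OFFSET -2): 8+-2=6, -4+-2=-6, 3+-2=1, -3+-2=-5, -1+-2=-3 -> [6, -6, 1, -5, -3]
Stage 2 (DIFF): s[0]=6, -6-6=-12, 1--6=7, -5-1=-6, -3--5=2 -> [6, -12, 7, -6, 2]
Stage 3 (DELAY): [0, 6, -12, 7, -6] = [0, 6, -12, 7, -6] -> [0, 6, -12, 7, -6]
Stage 4 (CLIP -1 14): clip(0,-1,14)=0, clip(6,-1,14)=6, clip(-12,-1,14)=-1, clip(7,-1,14)=7, clip(-6,-1,14)=-1 -> [0, 6, -1, 7, -1]
Stage 5 (SUM): sum[0..0]=0, sum[0..1]=6, sum[0..2]=5, sum[0..3]=12, sum[0..4]=11 -> [0, 6, 5, 12, 11]
Output sum: 34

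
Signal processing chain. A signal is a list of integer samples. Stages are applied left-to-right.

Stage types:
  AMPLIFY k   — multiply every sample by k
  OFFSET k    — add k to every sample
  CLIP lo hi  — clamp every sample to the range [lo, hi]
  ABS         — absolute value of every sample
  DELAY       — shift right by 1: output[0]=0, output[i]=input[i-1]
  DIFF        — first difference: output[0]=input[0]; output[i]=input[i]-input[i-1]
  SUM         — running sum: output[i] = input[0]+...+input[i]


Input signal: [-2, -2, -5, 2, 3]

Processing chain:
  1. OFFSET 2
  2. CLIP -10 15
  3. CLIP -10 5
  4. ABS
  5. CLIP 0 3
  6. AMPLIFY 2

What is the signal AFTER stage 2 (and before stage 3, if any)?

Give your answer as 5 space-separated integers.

Input: [-2, -2, -5, 2, 3]
Stage 1 (OFFSET 2): -2+2=0, -2+2=0, -5+2=-3, 2+2=4, 3+2=5 -> [0, 0, -3, 4, 5]
Stage 2 (CLIP -10 15): clip(0,-10,15)=0, clip(0,-10,15)=0, clip(-3,-10,15)=-3, clip(4,-10,15)=4, clip(5,-10,15)=5 -> [0, 0, -3, 4, 5]

Answer: 0 0 -3 4 5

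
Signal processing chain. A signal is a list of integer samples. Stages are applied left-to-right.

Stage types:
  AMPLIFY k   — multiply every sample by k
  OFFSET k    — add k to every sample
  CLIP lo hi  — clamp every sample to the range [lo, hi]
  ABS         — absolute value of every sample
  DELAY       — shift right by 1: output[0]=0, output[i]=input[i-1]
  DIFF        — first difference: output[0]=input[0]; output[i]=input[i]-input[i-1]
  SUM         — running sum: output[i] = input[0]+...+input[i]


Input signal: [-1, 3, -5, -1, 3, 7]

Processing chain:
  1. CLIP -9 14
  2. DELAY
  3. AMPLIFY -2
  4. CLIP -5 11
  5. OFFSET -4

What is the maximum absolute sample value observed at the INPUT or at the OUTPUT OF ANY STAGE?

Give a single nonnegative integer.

Answer: 10

Derivation:
Input: [-1, 3, -5, -1, 3, 7] (max |s|=7)
Stage 1 (CLIP -9 14): clip(-1,-9,14)=-1, clip(3,-9,14)=3, clip(-5,-9,14)=-5, clip(-1,-9,14)=-1, clip(3,-9,14)=3, clip(7,-9,14)=7 -> [-1, 3, -5, -1, 3, 7] (max |s|=7)
Stage 2 (DELAY): [0, -1, 3, -5, -1, 3] = [0, -1, 3, -5, -1, 3] -> [0, -1, 3, -5, -1, 3] (max |s|=5)
Stage 3 (AMPLIFY -2): 0*-2=0, -1*-2=2, 3*-2=-6, -5*-2=10, -1*-2=2, 3*-2=-6 -> [0, 2, -6, 10, 2, -6] (max |s|=10)
Stage 4 (CLIP -5 11): clip(0,-5,11)=0, clip(2,-5,11)=2, clip(-6,-5,11)=-5, clip(10,-5,11)=10, clip(2,-5,11)=2, clip(-6,-5,11)=-5 -> [0, 2, -5, 10, 2, -5] (max |s|=10)
Stage 5 (OFFSET -4): 0+-4=-4, 2+-4=-2, -5+-4=-9, 10+-4=6, 2+-4=-2, -5+-4=-9 -> [-4, -2, -9, 6, -2, -9] (max |s|=9)
Overall max amplitude: 10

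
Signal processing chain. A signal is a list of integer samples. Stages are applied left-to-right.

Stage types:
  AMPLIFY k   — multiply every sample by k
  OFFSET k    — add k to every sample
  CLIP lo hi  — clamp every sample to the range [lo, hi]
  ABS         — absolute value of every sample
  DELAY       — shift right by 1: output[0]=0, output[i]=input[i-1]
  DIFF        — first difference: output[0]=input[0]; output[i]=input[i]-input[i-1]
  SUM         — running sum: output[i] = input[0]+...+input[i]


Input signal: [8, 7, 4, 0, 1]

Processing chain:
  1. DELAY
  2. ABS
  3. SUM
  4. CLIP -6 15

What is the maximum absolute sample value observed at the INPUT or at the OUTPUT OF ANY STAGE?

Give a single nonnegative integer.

Input: [8, 7, 4, 0, 1] (max |s|=8)
Stage 1 (DELAY): [0, 8, 7, 4, 0] = [0, 8, 7, 4, 0] -> [0, 8, 7, 4, 0] (max |s|=8)
Stage 2 (ABS): |0|=0, |8|=8, |7|=7, |4|=4, |0|=0 -> [0, 8, 7, 4, 0] (max |s|=8)
Stage 3 (SUM): sum[0..0]=0, sum[0..1]=8, sum[0..2]=15, sum[0..3]=19, sum[0..4]=19 -> [0, 8, 15, 19, 19] (max |s|=19)
Stage 4 (CLIP -6 15): clip(0,-6,15)=0, clip(8,-6,15)=8, clip(15,-6,15)=15, clip(19,-6,15)=15, clip(19,-6,15)=15 -> [0, 8, 15, 15, 15] (max |s|=15)
Overall max amplitude: 19

Answer: 19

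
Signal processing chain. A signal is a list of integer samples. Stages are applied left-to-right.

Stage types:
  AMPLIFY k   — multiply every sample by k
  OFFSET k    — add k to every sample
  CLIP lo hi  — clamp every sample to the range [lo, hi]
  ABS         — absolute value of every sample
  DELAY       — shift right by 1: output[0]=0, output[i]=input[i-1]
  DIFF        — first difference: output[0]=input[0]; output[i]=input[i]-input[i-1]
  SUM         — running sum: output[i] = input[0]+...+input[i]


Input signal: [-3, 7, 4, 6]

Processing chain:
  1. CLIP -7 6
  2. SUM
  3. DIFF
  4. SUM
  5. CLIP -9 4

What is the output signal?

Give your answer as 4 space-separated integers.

Answer: -3 3 4 4

Derivation:
Input: [-3, 7, 4, 6]
Stage 1 (CLIP -7 6): clip(-3,-7,6)=-3, clip(7,-7,6)=6, clip(4,-7,6)=4, clip(6,-7,6)=6 -> [-3, 6, 4, 6]
Stage 2 (SUM): sum[0..0]=-3, sum[0..1]=3, sum[0..2]=7, sum[0..3]=13 -> [-3, 3, 7, 13]
Stage 3 (DIFF): s[0]=-3, 3--3=6, 7-3=4, 13-7=6 -> [-3, 6, 4, 6]
Stage 4 (SUM): sum[0..0]=-3, sum[0..1]=3, sum[0..2]=7, sum[0..3]=13 -> [-3, 3, 7, 13]
Stage 5 (CLIP -9 4): clip(-3,-9,4)=-3, clip(3,-9,4)=3, clip(7,-9,4)=4, clip(13,-9,4)=4 -> [-3, 3, 4, 4]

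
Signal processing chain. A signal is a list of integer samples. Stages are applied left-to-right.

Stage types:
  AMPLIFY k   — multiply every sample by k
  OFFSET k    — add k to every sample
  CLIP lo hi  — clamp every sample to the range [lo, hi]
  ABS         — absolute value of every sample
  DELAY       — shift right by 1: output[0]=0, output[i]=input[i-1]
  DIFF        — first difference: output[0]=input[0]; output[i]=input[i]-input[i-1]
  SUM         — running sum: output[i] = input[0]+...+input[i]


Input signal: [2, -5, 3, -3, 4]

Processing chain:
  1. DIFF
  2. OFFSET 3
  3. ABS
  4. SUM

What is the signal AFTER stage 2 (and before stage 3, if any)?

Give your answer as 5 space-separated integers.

Input: [2, -5, 3, -3, 4]
Stage 1 (DIFF): s[0]=2, -5-2=-7, 3--5=8, -3-3=-6, 4--3=7 -> [2, -7, 8, -6, 7]
Stage 2 (OFFSET 3): 2+3=5, -7+3=-4, 8+3=11, -6+3=-3, 7+3=10 -> [5, -4, 11, -3, 10]

Answer: 5 -4 11 -3 10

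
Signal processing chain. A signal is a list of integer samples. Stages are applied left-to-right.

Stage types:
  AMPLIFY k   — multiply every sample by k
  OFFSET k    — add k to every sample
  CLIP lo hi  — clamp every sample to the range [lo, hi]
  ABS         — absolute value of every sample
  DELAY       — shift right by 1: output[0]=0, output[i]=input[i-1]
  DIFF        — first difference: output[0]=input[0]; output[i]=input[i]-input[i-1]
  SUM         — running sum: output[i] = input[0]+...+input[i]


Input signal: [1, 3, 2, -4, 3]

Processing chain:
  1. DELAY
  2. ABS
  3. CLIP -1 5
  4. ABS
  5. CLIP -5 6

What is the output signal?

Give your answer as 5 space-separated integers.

Input: [1, 3, 2, -4, 3]
Stage 1 (DELAY): [0, 1, 3, 2, -4] = [0, 1, 3, 2, -4] -> [0, 1, 3, 2, -4]
Stage 2 (ABS): |0|=0, |1|=1, |3|=3, |2|=2, |-4|=4 -> [0, 1, 3, 2, 4]
Stage 3 (CLIP -1 5): clip(0,-1,5)=0, clip(1,-1,5)=1, clip(3,-1,5)=3, clip(2,-1,5)=2, clip(4,-1,5)=4 -> [0, 1, 3, 2, 4]
Stage 4 (ABS): |0|=0, |1|=1, |3|=3, |2|=2, |4|=4 -> [0, 1, 3, 2, 4]
Stage 5 (CLIP -5 6): clip(0,-5,6)=0, clip(1,-5,6)=1, clip(3,-5,6)=3, clip(2,-5,6)=2, clip(4,-5,6)=4 -> [0, 1, 3, 2, 4]

Answer: 0 1 3 2 4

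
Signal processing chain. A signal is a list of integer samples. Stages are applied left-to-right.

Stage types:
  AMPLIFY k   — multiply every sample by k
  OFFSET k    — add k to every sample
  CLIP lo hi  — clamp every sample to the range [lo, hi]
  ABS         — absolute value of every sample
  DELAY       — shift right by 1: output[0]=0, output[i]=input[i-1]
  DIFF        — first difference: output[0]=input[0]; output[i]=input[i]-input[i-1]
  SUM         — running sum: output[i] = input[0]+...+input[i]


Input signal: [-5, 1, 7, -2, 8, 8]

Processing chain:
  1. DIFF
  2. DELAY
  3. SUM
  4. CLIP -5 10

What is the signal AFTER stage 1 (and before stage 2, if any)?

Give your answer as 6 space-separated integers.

Answer: -5 6 6 -9 10 0

Derivation:
Input: [-5, 1, 7, -2, 8, 8]
Stage 1 (DIFF): s[0]=-5, 1--5=6, 7-1=6, -2-7=-9, 8--2=10, 8-8=0 -> [-5, 6, 6, -9, 10, 0]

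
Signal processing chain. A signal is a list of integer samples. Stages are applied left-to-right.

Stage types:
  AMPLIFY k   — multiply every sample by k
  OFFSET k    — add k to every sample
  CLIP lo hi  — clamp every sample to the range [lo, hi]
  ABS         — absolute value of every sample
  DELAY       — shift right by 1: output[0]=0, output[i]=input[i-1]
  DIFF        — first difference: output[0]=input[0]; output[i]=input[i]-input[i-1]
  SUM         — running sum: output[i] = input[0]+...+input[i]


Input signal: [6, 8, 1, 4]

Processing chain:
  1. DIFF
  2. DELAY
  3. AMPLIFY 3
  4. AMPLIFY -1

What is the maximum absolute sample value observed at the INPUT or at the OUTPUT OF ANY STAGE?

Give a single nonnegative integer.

Input: [6, 8, 1, 4] (max |s|=8)
Stage 1 (DIFF): s[0]=6, 8-6=2, 1-8=-7, 4-1=3 -> [6, 2, -7, 3] (max |s|=7)
Stage 2 (DELAY): [0, 6, 2, -7] = [0, 6, 2, -7] -> [0, 6, 2, -7] (max |s|=7)
Stage 3 (AMPLIFY 3): 0*3=0, 6*3=18, 2*3=6, -7*3=-21 -> [0, 18, 6, -21] (max |s|=21)
Stage 4 (AMPLIFY -1): 0*-1=0, 18*-1=-18, 6*-1=-6, -21*-1=21 -> [0, -18, -6, 21] (max |s|=21)
Overall max amplitude: 21

Answer: 21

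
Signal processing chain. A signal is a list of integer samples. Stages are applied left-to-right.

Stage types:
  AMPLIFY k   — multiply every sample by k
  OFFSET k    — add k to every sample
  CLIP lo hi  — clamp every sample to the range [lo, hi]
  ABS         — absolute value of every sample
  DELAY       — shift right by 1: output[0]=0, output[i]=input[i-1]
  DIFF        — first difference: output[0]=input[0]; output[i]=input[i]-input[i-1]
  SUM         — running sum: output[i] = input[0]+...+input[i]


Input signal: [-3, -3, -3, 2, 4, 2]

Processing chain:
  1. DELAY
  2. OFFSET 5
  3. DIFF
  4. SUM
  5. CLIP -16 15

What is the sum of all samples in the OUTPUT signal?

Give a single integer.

Answer: 27

Derivation:
Input: [-3, -3, -3, 2, 4, 2]
Stage 1 (DELAY): [0, -3, -3, -3, 2, 4] = [0, -3, -3, -3, 2, 4] -> [0, -3, -3, -3, 2, 4]
Stage 2 (OFFSET 5): 0+5=5, -3+5=2, -3+5=2, -3+5=2, 2+5=7, 4+5=9 -> [5, 2, 2, 2, 7, 9]
Stage 3 (DIFF): s[0]=5, 2-5=-3, 2-2=0, 2-2=0, 7-2=5, 9-7=2 -> [5, -3, 0, 0, 5, 2]
Stage 4 (SUM): sum[0..0]=5, sum[0..1]=2, sum[0..2]=2, sum[0..3]=2, sum[0..4]=7, sum[0..5]=9 -> [5, 2, 2, 2, 7, 9]
Stage 5 (CLIP -16 15): clip(5,-16,15)=5, clip(2,-16,15)=2, clip(2,-16,15)=2, clip(2,-16,15)=2, clip(7,-16,15)=7, clip(9,-16,15)=9 -> [5, 2, 2, 2, 7, 9]
Output sum: 27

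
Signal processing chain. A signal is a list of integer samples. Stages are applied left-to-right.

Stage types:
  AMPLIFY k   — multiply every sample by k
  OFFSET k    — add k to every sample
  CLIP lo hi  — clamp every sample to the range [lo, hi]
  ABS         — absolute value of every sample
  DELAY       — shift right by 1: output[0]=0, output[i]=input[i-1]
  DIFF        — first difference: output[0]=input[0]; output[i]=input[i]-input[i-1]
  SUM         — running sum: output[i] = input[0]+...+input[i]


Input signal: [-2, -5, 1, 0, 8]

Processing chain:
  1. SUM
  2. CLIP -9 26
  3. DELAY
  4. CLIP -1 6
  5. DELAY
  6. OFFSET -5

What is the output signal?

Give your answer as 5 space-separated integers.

Answer: -5 -5 -6 -6 -6

Derivation:
Input: [-2, -5, 1, 0, 8]
Stage 1 (SUM): sum[0..0]=-2, sum[0..1]=-7, sum[0..2]=-6, sum[0..3]=-6, sum[0..4]=2 -> [-2, -7, -6, -6, 2]
Stage 2 (CLIP -9 26): clip(-2,-9,26)=-2, clip(-7,-9,26)=-7, clip(-6,-9,26)=-6, clip(-6,-9,26)=-6, clip(2,-9,26)=2 -> [-2, -7, -6, -6, 2]
Stage 3 (DELAY): [0, -2, -7, -6, -6] = [0, -2, -7, -6, -6] -> [0, -2, -7, -6, -6]
Stage 4 (CLIP -1 6): clip(0,-1,6)=0, clip(-2,-1,6)=-1, clip(-7,-1,6)=-1, clip(-6,-1,6)=-1, clip(-6,-1,6)=-1 -> [0, -1, -1, -1, -1]
Stage 5 (DELAY): [0, 0, -1, -1, -1] = [0, 0, -1, -1, -1] -> [0, 0, -1, -1, -1]
Stage 6 (OFFSET -5): 0+-5=-5, 0+-5=-5, -1+-5=-6, -1+-5=-6, -1+-5=-6 -> [-5, -5, -6, -6, -6]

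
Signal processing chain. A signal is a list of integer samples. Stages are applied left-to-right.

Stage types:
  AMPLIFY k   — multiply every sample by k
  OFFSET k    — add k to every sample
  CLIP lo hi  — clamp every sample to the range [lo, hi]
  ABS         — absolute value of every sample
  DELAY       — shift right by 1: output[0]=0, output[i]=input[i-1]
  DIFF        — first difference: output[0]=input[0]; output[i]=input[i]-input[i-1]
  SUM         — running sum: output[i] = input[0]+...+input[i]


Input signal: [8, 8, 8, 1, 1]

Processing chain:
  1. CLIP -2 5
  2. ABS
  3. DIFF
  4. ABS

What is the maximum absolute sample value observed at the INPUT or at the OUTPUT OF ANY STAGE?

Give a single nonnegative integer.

Input: [8, 8, 8, 1, 1] (max |s|=8)
Stage 1 (CLIP -2 5): clip(8,-2,5)=5, clip(8,-2,5)=5, clip(8,-2,5)=5, clip(1,-2,5)=1, clip(1,-2,5)=1 -> [5, 5, 5, 1, 1] (max |s|=5)
Stage 2 (ABS): |5|=5, |5|=5, |5|=5, |1|=1, |1|=1 -> [5, 5, 5, 1, 1] (max |s|=5)
Stage 3 (DIFF): s[0]=5, 5-5=0, 5-5=0, 1-5=-4, 1-1=0 -> [5, 0, 0, -4, 0] (max |s|=5)
Stage 4 (ABS): |5|=5, |0|=0, |0|=0, |-4|=4, |0|=0 -> [5, 0, 0, 4, 0] (max |s|=5)
Overall max amplitude: 8

Answer: 8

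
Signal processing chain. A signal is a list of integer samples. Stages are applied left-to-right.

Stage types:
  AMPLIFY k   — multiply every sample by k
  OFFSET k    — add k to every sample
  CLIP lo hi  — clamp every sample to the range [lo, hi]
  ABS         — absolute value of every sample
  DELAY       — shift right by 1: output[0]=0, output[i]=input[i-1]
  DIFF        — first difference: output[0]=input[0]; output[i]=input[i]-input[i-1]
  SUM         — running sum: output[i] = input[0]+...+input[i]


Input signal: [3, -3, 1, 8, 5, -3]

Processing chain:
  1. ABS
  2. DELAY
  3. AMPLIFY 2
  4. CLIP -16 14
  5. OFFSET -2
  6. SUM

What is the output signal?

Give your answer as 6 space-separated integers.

Answer: -2 2 6 6 18 26

Derivation:
Input: [3, -3, 1, 8, 5, -3]
Stage 1 (ABS): |3|=3, |-3|=3, |1|=1, |8|=8, |5|=5, |-3|=3 -> [3, 3, 1, 8, 5, 3]
Stage 2 (DELAY): [0, 3, 3, 1, 8, 5] = [0, 3, 3, 1, 8, 5] -> [0, 3, 3, 1, 8, 5]
Stage 3 (AMPLIFY 2): 0*2=0, 3*2=6, 3*2=6, 1*2=2, 8*2=16, 5*2=10 -> [0, 6, 6, 2, 16, 10]
Stage 4 (CLIP -16 14): clip(0,-16,14)=0, clip(6,-16,14)=6, clip(6,-16,14)=6, clip(2,-16,14)=2, clip(16,-16,14)=14, clip(10,-16,14)=10 -> [0, 6, 6, 2, 14, 10]
Stage 5 (OFFSET -2): 0+-2=-2, 6+-2=4, 6+-2=4, 2+-2=0, 14+-2=12, 10+-2=8 -> [-2, 4, 4, 0, 12, 8]
Stage 6 (SUM): sum[0..0]=-2, sum[0..1]=2, sum[0..2]=6, sum[0..3]=6, sum[0..4]=18, sum[0..5]=26 -> [-2, 2, 6, 6, 18, 26]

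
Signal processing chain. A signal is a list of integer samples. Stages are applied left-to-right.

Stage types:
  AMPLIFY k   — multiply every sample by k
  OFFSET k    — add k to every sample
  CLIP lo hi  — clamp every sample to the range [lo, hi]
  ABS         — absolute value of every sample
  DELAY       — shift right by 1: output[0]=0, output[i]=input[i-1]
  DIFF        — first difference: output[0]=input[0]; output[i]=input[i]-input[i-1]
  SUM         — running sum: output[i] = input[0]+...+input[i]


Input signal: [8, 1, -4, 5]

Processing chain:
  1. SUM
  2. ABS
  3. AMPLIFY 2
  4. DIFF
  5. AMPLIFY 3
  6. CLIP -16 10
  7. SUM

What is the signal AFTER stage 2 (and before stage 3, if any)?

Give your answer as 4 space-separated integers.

Input: [8, 1, -4, 5]
Stage 1 (SUM): sum[0..0]=8, sum[0..1]=9, sum[0..2]=5, sum[0..3]=10 -> [8, 9, 5, 10]
Stage 2 (ABS): |8|=8, |9|=9, |5|=5, |10|=10 -> [8, 9, 5, 10]

Answer: 8 9 5 10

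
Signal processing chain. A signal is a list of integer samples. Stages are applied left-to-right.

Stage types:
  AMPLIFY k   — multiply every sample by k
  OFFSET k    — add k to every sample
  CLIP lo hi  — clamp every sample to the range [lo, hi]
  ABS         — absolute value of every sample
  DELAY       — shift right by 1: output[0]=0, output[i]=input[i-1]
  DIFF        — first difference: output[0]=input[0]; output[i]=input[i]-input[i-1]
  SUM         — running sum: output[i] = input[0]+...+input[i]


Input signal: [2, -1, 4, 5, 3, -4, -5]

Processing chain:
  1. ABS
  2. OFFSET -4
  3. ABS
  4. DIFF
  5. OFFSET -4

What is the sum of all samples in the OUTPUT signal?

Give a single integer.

Input: [2, -1, 4, 5, 3, -4, -5]
Stage 1 (ABS): |2|=2, |-1|=1, |4|=4, |5|=5, |3|=3, |-4|=4, |-5|=5 -> [2, 1, 4, 5, 3, 4, 5]
Stage 2 (OFFSET -4): 2+-4=-2, 1+-4=-3, 4+-4=0, 5+-4=1, 3+-4=-1, 4+-4=0, 5+-4=1 -> [-2, -3, 0, 1, -1, 0, 1]
Stage 3 (ABS): |-2|=2, |-3|=3, |0|=0, |1|=1, |-1|=1, |0|=0, |1|=1 -> [2, 3, 0, 1, 1, 0, 1]
Stage 4 (DIFF): s[0]=2, 3-2=1, 0-3=-3, 1-0=1, 1-1=0, 0-1=-1, 1-0=1 -> [2, 1, -3, 1, 0, -1, 1]
Stage 5 (OFFSET -4): 2+-4=-2, 1+-4=-3, -3+-4=-7, 1+-4=-3, 0+-4=-4, -1+-4=-5, 1+-4=-3 -> [-2, -3, -7, -3, -4, -5, -3]
Output sum: -27

Answer: -27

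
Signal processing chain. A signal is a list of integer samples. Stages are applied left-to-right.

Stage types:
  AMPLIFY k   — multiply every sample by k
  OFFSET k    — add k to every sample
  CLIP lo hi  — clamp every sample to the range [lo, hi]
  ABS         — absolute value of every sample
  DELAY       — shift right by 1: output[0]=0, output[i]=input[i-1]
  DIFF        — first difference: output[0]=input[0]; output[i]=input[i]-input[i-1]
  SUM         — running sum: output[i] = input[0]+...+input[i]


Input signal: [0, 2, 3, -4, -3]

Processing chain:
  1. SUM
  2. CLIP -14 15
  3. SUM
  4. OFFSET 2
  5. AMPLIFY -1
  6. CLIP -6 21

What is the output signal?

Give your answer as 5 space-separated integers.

Answer: -2 -4 -6 -6 -6

Derivation:
Input: [0, 2, 3, -4, -3]
Stage 1 (SUM): sum[0..0]=0, sum[0..1]=2, sum[0..2]=5, sum[0..3]=1, sum[0..4]=-2 -> [0, 2, 5, 1, -2]
Stage 2 (CLIP -14 15): clip(0,-14,15)=0, clip(2,-14,15)=2, clip(5,-14,15)=5, clip(1,-14,15)=1, clip(-2,-14,15)=-2 -> [0, 2, 5, 1, -2]
Stage 3 (SUM): sum[0..0]=0, sum[0..1]=2, sum[0..2]=7, sum[0..3]=8, sum[0..4]=6 -> [0, 2, 7, 8, 6]
Stage 4 (OFFSET 2): 0+2=2, 2+2=4, 7+2=9, 8+2=10, 6+2=8 -> [2, 4, 9, 10, 8]
Stage 5 (AMPLIFY -1): 2*-1=-2, 4*-1=-4, 9*-1=-9, 10*-1=-10, 8*-1=-8 -> [-2, -4, -9, -10, -8]
Stage 6 (CLIP -6 21): clip(-2,-6,21)=-2, clip(-4,-6,21)=-4, clip(-9,-6,21)=-6, clip(-10,-6,21)=-6, clip(-8,-6,21)=-6 -> [-2, -4, -6, -6, -6]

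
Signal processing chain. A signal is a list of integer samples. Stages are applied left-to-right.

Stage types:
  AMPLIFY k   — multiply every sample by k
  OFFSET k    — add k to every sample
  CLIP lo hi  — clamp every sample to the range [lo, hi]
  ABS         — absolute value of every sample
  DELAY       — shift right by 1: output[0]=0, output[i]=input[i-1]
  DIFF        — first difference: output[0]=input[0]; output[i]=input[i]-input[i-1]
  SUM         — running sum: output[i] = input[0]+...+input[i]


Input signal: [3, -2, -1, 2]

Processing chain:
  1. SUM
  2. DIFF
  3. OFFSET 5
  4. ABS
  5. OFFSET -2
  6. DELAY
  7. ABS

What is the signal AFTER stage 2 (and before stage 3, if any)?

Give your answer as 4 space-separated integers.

Answer: 3 -2 -1 2

Derivation:
Input: [3, -2, -1, 2]
Stage 1 (SUM): sum[0..0]=3, sum[0..1]=1, sum[0..2]=0, sum[0..3]=2 -> [3, 1, 0, 2]
Stage 2 (DIFF): s[0]=3, 1-3=-2, 0-1=-1, 2-0=2 -> [3, -2, -1, 2]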